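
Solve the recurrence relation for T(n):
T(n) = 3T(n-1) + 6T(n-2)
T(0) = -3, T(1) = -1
Characteristic equation: x² - 3x - 6 = 0.
Discriminant Δ = (3)² + 4·(6) = 33.
Roots r₁,₂ = (3 ± √33)/2, so r₁ = \frac{3}{2} + \frac{\sqrt{33}}{2}, r₂ = \frac{3}{2} - \frac{\sqrt{33}}{2}.
General solution: T(n) = A·r₁^n + B·r₂^n.
From the initial conditions, A + B = -3 and r₁A + r₂B = -1.
Since r₁ - r₂ = √33: A = (-1 - (-3)r₂)/√33 = - \frac{3}{2} + \frac{7 \sqrt{33}}{66}, and B = -3 - A = - \frac{3}{2} - \frac{7 \sqrt{33}}{66}.
So T(n) = \left(- \frac{3}{2} + \frac{7 \sqrt{33}}{66}\right)\left(\frac{3}{2} + \frac{\sqrt{33}}{2}\right)^n + \left(- \frac{3}{2} - \frac{7 \sqrt{33}}{66}\right)\left(\frac{3}{2} - \frac{\sqrt{33}}{2}\right)^n.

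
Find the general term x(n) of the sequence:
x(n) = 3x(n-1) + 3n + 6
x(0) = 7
First-order linear with linear forcing.
Homogeneous solution: x_h(n) = A·(3)^n.
Try particular x_p(n) = pn + q. Substituting:
  pn + q = 3(p(n-1) + q) + 3n + 6.
Matching the n-coefficient: p = 3p + 3 ⇒ p = - \frac{3}{2}.
Matching constants: q = -3p + 3q + 6 ⇒ q = - \frac{21}{4}.
General: x(n) = A·(3)^n - \frac{3 n}{2} - \frac{21}{4}.
Apply x(0) = 7: A - \frac{21}{4} = 7 ⇒ A = \frac{49}{4}.
So x(n) = \frac{49 \cdot 3^{n}}{4} - \frac{3 n}{2} - \frac{21}{4}.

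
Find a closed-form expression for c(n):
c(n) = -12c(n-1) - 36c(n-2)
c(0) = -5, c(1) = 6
Characteristic equation: x² + 12x + 36 = 0, which is (x - (-6))².
Repeated root r = -6.
General solution: c(n) = (A + Bn)·(-6)^n.
From c(0) = -5: A = -5.
From c(1) = 6: (A + B)·(-6) = 6 ⇒ B = 4.
So c(n) = \left(4 n - 5\right) \cdot (-6)^n.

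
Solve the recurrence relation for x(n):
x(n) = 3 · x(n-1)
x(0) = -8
Pure geometric recurrence with ratio 3.
By induction x(n) = x(0) · (3)^n = - 8 \cdot 3^{n}.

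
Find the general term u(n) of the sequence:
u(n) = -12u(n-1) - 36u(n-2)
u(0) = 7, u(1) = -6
Characteristic equation: x² + 12x + 36 = 0, which is (x - (-6))².
Repeated root r = -6.
General solution: u(n) = (A + Bn)·(-6)^n.
From u(0) = 7: A = 7.
From u(1) = -6: (A + B)·(-6) = -6 ⇒ B = -6.
So u(n) = \left(7 - 6 n\right) \cdot (-6)^n.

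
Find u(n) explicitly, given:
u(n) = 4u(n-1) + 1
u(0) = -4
First-order linear non-homogeneous.
Homogeneous solution: u_h(n) = A·(4)^n.
Try constant particular solution u_p = K: K = 4K + 1 ⇒ K = - \frac{1}{3}.
General: u(n) = A·(4)^n - \frac{1}{3}.
Apply u(0) = -4: A - \frac{1}{3} = -4 ⇒ A = - \frac{11}{3}.
So u(n) = - \frac{11 \cdot 4^{n}}{3} - \frac{1}{3}.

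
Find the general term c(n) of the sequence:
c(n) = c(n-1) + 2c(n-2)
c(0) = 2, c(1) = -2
Characteristic equation: x² - x - 2 = 0, which factors as (x - (2))(x - (-1)) = 0.
Roots r₁ = 2, r₂ = -1 (distinct).
General solution: c(n) = A·(2)^n + B·(-1)^n.
From c(0) = 2: A + B = 2.
From c(1) = -2: 2A - B = -2.
Solving: A = 0, B = 2.
So c(n) = 2 \left(-1\right)^{n}.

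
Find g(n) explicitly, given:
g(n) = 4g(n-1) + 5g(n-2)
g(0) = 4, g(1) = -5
Characteristic equation: x² - 4x - 5 = 0, which factors as (x - (-1))(x - (5)) = 0.
Roots r₁ = -1, r₂ = 5 (distinct).
General solution: g(n) = A·(-1)^n + B·(5)^n.
From g(0) = 4: A + B = 4.
From g(1) = -5: -A + 5B = -5.
Solving: A = \frac{25}{6}, B = - \frac{1}{6}.
So g(n) = \frac{25 \left(-1\right)^{n}}{6} - \frac{5^{n}}{6}.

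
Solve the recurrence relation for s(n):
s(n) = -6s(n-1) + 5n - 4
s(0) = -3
First-order linear with linear forcing.
Homogeneous solution: s_h(n) = A·(-6)^n.
Try particular s_p(n) = pn + q. Substituting:
  pn + q = -6(p(n-1) + q) + 5n - 4.
Matching the n-coefficient: p = -6p + 5 ⇒ p = \frac{5}{7}.
Matching constants: q = 6p - 6q - 4 ⇒ q = \frac{2}{49}.
General: s(n) = A·(-6)^n + \frac{5 n}{7} + \frac{2}{49}.
Apply s(0) = -3: A + \frac{2}{49} = -3 ⇒ A = - \frac{149}{49}.
So s(n) = - \frac{149 \left(-6\right)^{n}}{49} + \frac{5 n}{7} + \frac{2}{49}.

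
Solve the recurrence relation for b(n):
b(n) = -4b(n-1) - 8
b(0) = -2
First-order linear non-homogeneous.
Homogeneous solution: b_h(n) = A·(-4)^n.
Try constant particular solution b_p = K: K = -4K - 8 ⇒ K = - \frac{8}{5}.
General: b(n) = A·(-4)^n - \frac{8}{5}.
Apply b(0) = -2: A - \frac{8}{5} = -2 ⇒ A = - \frac{2}{5}.
So b(n) = - \frac{2 \left(-4\right)^{n}}{5} - \frac{8}{5}.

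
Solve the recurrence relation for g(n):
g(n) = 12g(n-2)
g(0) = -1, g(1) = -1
Characteristic equation: x² - 12 = 0.
Discriminant Δ = (0)² + 4·(12) = 48.
Roots r₁,₂ = (0 ± √48)/2, so r₁ = 2 \sqrt{3}, r₂ = - 2 \sqrt{3}.
General solution: g(n) = A·r₁^n + B·r₂^n.
From the initial conditions, A + B = -1 and r₁A + r₂B = -1.
Since r₁ - r₂ = √48: A = (-1 - (-1)r₂)/√48 = - \frac{1}{2} - \frac{\sqrt{3}}{12}, and B = -1 - A = - \frac{1}{2} + \frac{\sqrt{3}}{12}.
So g(n) = \left(- \frac{1}{2} - \frac{\sqrt{3}}{12}\right)\left(2 \sqrt{3}\right)^n + \left(- \frac{1}{2} + \frac{\sqrt{3}}{12}\right)\left(- 2 \sqrt{3}\right)^n.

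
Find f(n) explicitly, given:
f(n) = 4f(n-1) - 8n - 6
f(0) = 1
First-order linear with linear forcing.
Homogeneous solution: f_h(n) = A·(4)^n.
Try particular f_p(n) = pn + q. Substituting:
  pn + q = 4(p(n-1) + q) - 8n - 6.
Matching the n-coefficient: p = 4p - 8 ⇒ p = \frac{8}{3}.
Matching constants: q = -4p + 4q - 6 ⇒ q = \frac{50}{9}.
General: f(n) = A·(4)^n + \frac{8 n}{3} + \frac{50}{9}.
Apply f(0) = 1: A + \frac{50}{9} = 1 ⇒ A = - \frac{41}{9}.
So f(n) = - \frac{41 \cdot 4^{n}}{9} + \frac{8 n}{3} + \frac{50}{9}.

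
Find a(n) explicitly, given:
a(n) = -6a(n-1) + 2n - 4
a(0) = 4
First-order linear with linear forcing.
Homogeneous solution: a_h(n) = A·(-6)^n.
Try particular a_p(n) = pn + q. Substituting:
  pn + q = -6(p(n-1) + q) + 2n - 4.
Matching the n-coefficient: p = -6p + 2 ⇒ p = \frac{2}{7}.
Matching constants: q = 6p - 6q - 4 ⇒ q = - \frac{16}{49}.
General: a(n) = A·(-6)^n + \frac{2 n}{7} - \frac{16}{49}.
Apply a(0) = 4: A - \frac{16}{49} = 4 ⇒ A = \frac{212}{49}.
So a(n) = \frac{212 \left(-6\right)^{n}}{49} + \frac{2 n}{7} - \frac{16}{49}.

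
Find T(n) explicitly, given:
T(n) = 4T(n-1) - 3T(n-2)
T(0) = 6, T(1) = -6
Characteristic equation: x² - 4x + 3 = 0, which factors as (x - (3))(x - (1)) = 0.
Roots r₁ = 3, r₂ = 1 (distinct).
General solution: T(n) = A·(3)^n + B·(1)^n.
From T(0) = 6: A + B = 6.
From T(1) = -6: 3A + B = -6.
Solving: A = -6, B = 12.
So T(n) = 12 - 6 \cdot 3^{n}.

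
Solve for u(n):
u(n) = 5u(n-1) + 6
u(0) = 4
First-order linear non-homogeneous.
Homogeneous solution: u_h(n) = A·(5)^n.
Try constant particular solution u_p = K: K = 5K + 6 ⇒ K = - \frac{3}{2}.
General: u(n) = A·(5)^n - \frac{3}{2}.
Apply u(0) = 4: A - \frac{3}{2} = 4 ⇒ A = \frac{11}{2}.
So u(n) = \frac{11 \cdot 5^{n}}{2} - \frac{3}{2}.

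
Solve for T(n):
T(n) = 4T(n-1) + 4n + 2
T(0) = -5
First-order linear with linear forcing.
Homogeneous solution: T_h(n) = A·(4)^n.
Try particular T_p(n) = pn + q. Substituting:
  pn + q = 4(p(n-1) + q) + 4n + 2.
Matching the n-coefficient: p = 4p + 4 ⇒ p = - \frac{4}{3}.
Matching constants: q = -4p + 4q + 2 ⇒ q = - \frac{22}{9}.
General: T(n) = A·(4)^n - \frac{4 n}{3} - \frac{22}{9}.
Apply T(0) = -5: A - \frac{22}{9} = -5 ⇒ A = - \frac{23}{9}.
So T(n) = - \frac{23 \cdot 4^{n}}{9} - \frac{4 n}{3} - \frac{22}{9}.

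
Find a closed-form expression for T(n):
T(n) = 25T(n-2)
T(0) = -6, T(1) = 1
Characteristic equation: x² - 25 = 0, which factors as (x - (5))(x - (-5)) = 0.
Roots r₁ = 5, r₂ = -5 (distinct).
General solution: T(n) = A·(5)^n + B·(-5)^n.
From T(0) = -6: A + B = -6.
From T(1) = 1: 5A - 5B = 1.
Solving: A = - \frac{29}{10}, B = - \frac{31}{10}.
So T(n) = - \frac{31 \left(-5\right)^{n}}{10} - \frac{29 \cdot 5^{n}}{10}.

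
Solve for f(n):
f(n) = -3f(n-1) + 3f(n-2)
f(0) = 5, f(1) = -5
Characteristic equation: x² + 3x - 3 = 0.
Discriminant Δ = (-3)² + 4·(3) = 21.
Roots r₁,₂ = (-3 ± √21)/2, so r₁ = - \frac{3}{2} + \frac{\sqrt{21}}{2}, r₂ = - \frac{\sqrt{21}}{2} - \frac{3}{2}.
General solution: f(n) = A·r₁^n + B·r₂^n.
From the initial conditions, A + B = 5 and r₁A + r₂B = -5.
Since r₁ - r₂ = √21: A = (-5 - (5)r₂)/√21 = \frac{5 \sqrt{21}}{42} + \frac{5}{2}, and B = 5 - A = \frac{5}{2} - \frac{5 \sqrt{21}}{42}.
So f(n) = \left(\frac{5 \sqrt{21}}{42} + \frac{5}{2}\right)\left(- \frac{3}{2} + \frac{\sqrt{21}}{2}\right)^n + \left(\frac{5}{2} - \frac{5 \sqrt{21}}{42}\right)\left(- \frac{\sqrt{21}}{2} - \frac{3}{2}\right)^n.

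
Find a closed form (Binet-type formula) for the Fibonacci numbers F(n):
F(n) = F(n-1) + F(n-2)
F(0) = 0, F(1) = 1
This is the Fibonacci sequence.
Characteristic equation: x² - x - 1 = 0; roots r₁ = \frac{1}{2} + \frac{\sqrt{5}}{2}, r₂ = \frac{1}{2} - \frac{\sqrt{5}}{2}.
General: F(n) = A·r₁^n + B·r₂^n. Solving with F(0)=0, F(1)=1 gives A = \frac{\sqrt{5}}{5}, B = - \frac{\sqrt{5}}{5}.
So F(n) = \frac{2^{- n} \sqrt{5} \left(- \left(1 - \sqrt{5}\right)^{n} + \left(1 + \sqrt{5}\right)^{n}\right)}{5}.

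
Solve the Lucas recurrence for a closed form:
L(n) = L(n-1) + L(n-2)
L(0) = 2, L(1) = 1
This is the Lucas sequence.
Characteristic equation: x² - x - 1 = 0; roots r₁ = \frac{1}{2} + \frac{\sqrt{5}}{2}, r₂ = \frac{1}{2} - \frac{\sqrt{5}}{2}.
General: L(n) = A·r₁^n + B·r₂^n. Solving with L(0)=2, L(1)=1 gives A = 1, B = 1.
So L(n) = 2^{- n} \left(\left(1 - \sqrt{5}\right)^{n} + \left(1 + \sqrt{5}\right)^{n}\right).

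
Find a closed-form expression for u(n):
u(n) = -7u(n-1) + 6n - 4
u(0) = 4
First-order linear with linear forcing.
Homogeneous solution: u_h(n) = A·(-7)^n.
Try particular u_p(n) = pn + q. Substituting:
  pn + q = -7(p(n-1) + q) + 6n - 4.
Matching the n-coefficient: p = -7p + 6 ⇒ p = \frac{3}{4}.
Matching constants: q = 7p - 7q - 4 ⇒ q = \frac{5}{32}.
General: u(n) = A·(-7)^n + \frac{3 n}{4} + \frac{5}{32}.
Apply u(0) = 4: A + \frac{5}{32} = 4 ⇒ A = \frac{123}{32}.
So u(n) = \frac{123 \left(-7\right)^{n}}{32} + \frac{3 n}{4} + \frac{5}{32}.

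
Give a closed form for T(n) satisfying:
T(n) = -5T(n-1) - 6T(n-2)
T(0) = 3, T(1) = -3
Characteristic equation: x² + 5x + 6 = 0, which factors as (x - (-2))(x - (-3)) = 0.
Roots r₁ = -2, r₂ = -3 (distinct).
General solution: T(n) = A·(-2)^n + B·(-3)^n.
From T(0) = 3: A + B = 3.
From T(1) = -3: -2A - 3B = -3.
Solving: A = 6, B = -3.
So T(n) = 6 \left(-2\right)^{n} - 3 \left(-3\right)^{n}.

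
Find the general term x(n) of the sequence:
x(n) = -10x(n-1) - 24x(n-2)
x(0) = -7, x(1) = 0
Characteristic equation: x² + 10x + 24 = 0, which factors as (x - (-4))(x - (-6)) = 0.
Roots r₁ = -4, r₂ = -6 (distinct).
General solution: x(n) = A·(-4)^n + B·(-6)^n.
From x(0) = -7: A + B = -7.
From x(1) = 0: -4A - 6B = 0.
Solving: A = -21, B = 14.
So x(n) = - 21 \left(-4\right)^{n} + 14 \left(-6\right)^{n}.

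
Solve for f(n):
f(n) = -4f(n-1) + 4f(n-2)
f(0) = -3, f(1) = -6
Characteristic equation: x² + 4x - 4 = 0.
Discriminant Δ = (-4)² + 4·(4) = 32.
Roots r₁,₂ = (-4 ± √32)/2, so r₁ = -2 + 2 \sqrt{2}, r₂ = - 2 \sqrt{2} - 2.
General solution: f(n) = A·r₁^n + B·r₂^n.
From the initial conditions, A + B = -3 and r₁A + r₂B = -6.
Since r₁ - r₂ = √32: A = (-6 - (-3)r₂)/√32 = - \frac{3 \sqrt{2}}{2} - \frac{3}{2}, and B = -3 - A = - \frac{3}{2} + \frac{3 \sqrt{2}}{2}.
So f(n) = \left(- \frac{3 \sqrt{2}}{2} - \frac{3}{2}\right)\left(-2 + 2 \sqrt{2}\right)^n + \left(- \frac{3}{2} + \frac{3 \sqrt{2}}{2}\right)\left(- 2 \sqrt{2} - 2\right)^n.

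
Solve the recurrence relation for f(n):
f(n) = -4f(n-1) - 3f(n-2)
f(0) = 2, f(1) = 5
Characteristic equation: x² + 4x + 3 = 0, which factors as (x - (-1))(x - (-3)) = 0.
Roots r₁ = -1, r₂ = -3 (distinct).
General solution: f(n) = A·(-1)^n + B·(-3)^n.
From f(0) = 2: A + B = 2.
From f(1) = 5: -A - 3B = 5.
Solving: A = \frac{11}{2}, B = - \frac{7}{2}.
So f(n) = \frac{11 \left(-1\right)^{n}}{2} - \frac{7 \left(-3\right)^{n}}{2}.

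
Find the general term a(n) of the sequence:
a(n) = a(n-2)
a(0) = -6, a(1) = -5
Characteristic equation: x² - 1 = 0, which factors as (x - (1))(x - (-1)) = 0.
Roots r₁ = 1, r₂ = -1 (distinct).
General solution: a(n) = A·(1)^n + B·(-1)^n.
From a(0) = -6: A + B = -6.
From a(1) = -5: A - B = -5.
Solving: A = - \frac{11}{2}, B = - \frac{1}{2}.
So a(n) = - \frac{\left(-1\right)^{n}}{2} - \frac{11}{2}.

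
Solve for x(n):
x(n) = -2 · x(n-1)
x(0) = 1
Pure geometric recurrence with ratio -2.
By induction x(n) = x(0) · (-2)^n = \left(-2\right)^{n}.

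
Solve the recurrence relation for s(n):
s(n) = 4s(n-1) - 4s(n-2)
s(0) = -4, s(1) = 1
Characteristic equation: x² - 4x + 4 = 0, which is (x - (2))².
Repeated root r = 2.
General solution: s(n) = (A + Bn)·(2)^n.
From s(0) = -4: A = -4.
From s(1) = 1: (A + B)·(2) = 1 ⇒ B = \frac{9}{2}.
So s(n) = \left(\frac{9 n}{2} - 4\right) \cdot (2)^n.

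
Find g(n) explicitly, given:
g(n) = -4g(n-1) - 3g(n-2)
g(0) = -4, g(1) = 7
Characteristic equation: x² + 4x + 3 = 0, which factors as (x - (-1))(x - (-3)) = 0.
Roots r₁ = -1, r₂ = -3 (distinct).
General solution: g(n) = A·(-1)^n + B·(-3)^n.
From g(0) = -4: A + B = -4.
From g(1) = 7: -A - 3B = 7.
Solving: A = - \frac{5}{2}, B = - \frac{3}{2}.
So g(n) = - \frac{5 \left(-1\right)^{n}}{2} - \frac{3 \left(-3\right)^{n}}{2}.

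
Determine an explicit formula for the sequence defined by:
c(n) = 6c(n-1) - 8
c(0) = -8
First-order linear non-homogeneous.
Homogeneous solution: c_h(n) = A·(6)^n.
Try constant particular solution c_p = K: K = 6K - 8 ⇒ K = \frac{8}{5}.
General: c(n) = A·(6)^n + \frac{8}{5}.
Apply c(0) = -8: A + \frac{8}{5} = -8 ⇒ A = - \frac{48}{5}.
So c(n) = \frac{8}{5} - \frac{48 \cdot 6^{n}}{5}.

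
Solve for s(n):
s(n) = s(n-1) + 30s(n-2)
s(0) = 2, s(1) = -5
Characteristic equation: x² - x - 30 = 0, which factors as (x - (6))(x - (-5)) = 0.
Roots r₁ = 6, r₂ = -5 (distinct).
General solution: s(n) = A·(6)^n + B·(-5)^n.
From s(0) = 2: A + B = 2.
From s(1) = -5: 6A - 5B = -5.
Solving: A = \frac{5}{11}, B = \frac{17}{11}.
So s(n) = \frac{17 \left(-5\right)^{n}}{11} + \frac{5 \cdot 6^{n}}{11}.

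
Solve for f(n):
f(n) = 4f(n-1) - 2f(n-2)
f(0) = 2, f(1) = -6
Characteristic equation: x² - 4x + 2 = 0.
Discriminant Δ = (4)² + 4·(-2) = 8.
Roots r₁,₂ = (4 ± √8)/2, so r₁ = \sqrt{2} + 2, r₂ = 2 - \sqrt{2}.
General solution: f(n) = A·r₁^n + B·r₂^n.
From the initial conditions, A + B = 2 and r₁A + r₂B = -6.
Since r₁ - r₂ = √8: A = (-6 - (2)r₂)/√8 = 1 - \frac{5 \sqrt{2}}{2}, and B = 2 - A = 1 + \frac{5 \sqrt{2}}{2}.
So f(n) = \left(1 - \frac{5 \sqrt{2}}{2}\right)\left(\sqrt{2} + 2\right)^n + \left(1 + \frac{5 \sqrt{2}}{2}\right)\left(2 - \sqrt{2}\right)^n.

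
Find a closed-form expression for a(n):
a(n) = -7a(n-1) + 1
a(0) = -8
First-order linear non-homogeneous.
Homogeneous solution: a_h(n) = A·(-7)^n.
Try constant particular solution a_p = K: K = -7K + 1 ⇒ K = \frac{1}{8}.
General: a(n) = A·(-7)^n + \frac{1}{8}.
Apply a(0) = -8: A + \frac{1}{8} = -8 ⇒ A = - \frac{65}{8}.
So a(n) = \frac{1}{8} - \frac{65 \left(-7\right)^{n}}{8}.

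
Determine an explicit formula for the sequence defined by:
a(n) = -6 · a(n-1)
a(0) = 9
Pure geometric recurrence with ratio -6.
By induction a(n) = a(0) · (-6)^n = 9 \left(-6\right)^{n}.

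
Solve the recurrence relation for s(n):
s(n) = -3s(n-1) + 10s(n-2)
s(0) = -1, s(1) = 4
Characteristic equation: x² + 3x - 10 = 0, which factors as (x - (2))(x - (-5)) = 0.
Roots r₁ = 2, r₂ = -5 (distinct).
General solution: s(n) = A·(2)^n + B·(-5)^n.
From s(0) = -1: A + B = -1.
From s(1) = 4: 2A - 5B = 4.
Solving: A = - \frac{1}{7}, B = - \frac{6}{7}.
So s(n) = - \frac{6 \left(-5\right)^{n}}{7} - \frac{2^{n}}{7}.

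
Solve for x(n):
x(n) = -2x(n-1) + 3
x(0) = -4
First-order linear non-homogeneous.
Homogeneous solution: x_h(n) = A·(-2)^n.
Try constant particular solution x_p = K: K = -2K + 3 ⇒ K = 1.
General: x(n) = A·(-2)^n + 1.
Apply x(0) = -4: A + 1 = -4 ⇒ A = -5.
So x(n) = 1 - 5 \left(-2\right)^{n}.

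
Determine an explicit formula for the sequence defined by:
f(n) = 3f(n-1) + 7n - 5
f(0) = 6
First-order linear with linear forcing.
Homogeneous solution: f_h(n) = A·(3)^n.
Try particular f_p(n) = pn + q. Substituting:
  pn + q = 3(p(n-1) + q) + 7n - 5.
Matching the n-coefficient: p = 3p + 7 ⇒ p = - \frac{7}{2}.
Matching constants: q = -3p + 3q - 5 ⇒ q = - \frac{11}{4}.
General: f(n) = A·(3)^n - \frac{7 n}{2} - \frac{11}{4}.
Apply f(0) = 6: A - \frac{11}{4} = 6 ⇒ A = \frac{35}{4}.
So f(n) = \frac{35 \cdot 3^{n}}{4} - \frac{7 n}{2} - \frac{11}{4}.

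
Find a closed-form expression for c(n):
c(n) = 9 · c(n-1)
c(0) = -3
Pure geometric recurrence with ratio 9.
By induction c(n) = c(0) · (9)^n = - 3 \cdot 9^{n}.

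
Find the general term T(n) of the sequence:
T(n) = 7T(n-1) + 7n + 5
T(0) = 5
First-order linear with linear forcing.
Homogeneous solution: T_h(n) = A·(7)^n.
Try particular T_p(n) = pn + q. Substituting:
  pn + q = 7(p(n-1) + q) + 7n + 5.
Matching the n-coefficient: p = 7p + 7 ⇒ p = - \frac{7}{6}.
Matching constants: q = -7p + 7q + 5 ⇒ q = - \frac{79}{36}.
General: T(n) = A·(7)^n - \frac{7 n}{6} - \frac{79}{36}.
Apply T(0) = 5: A - \frac{79}{36} = 5 ⇒ A = \frac{259}{36}.
So T(n) = \frac{259 \cdot 7^{n}}{36} - \frac{7 n}{6} - \frac{79}{36}.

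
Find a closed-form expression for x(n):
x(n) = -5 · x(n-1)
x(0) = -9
Pure geometric recurrence with ratio -5.
By induction x(n) = x(0) · (-5)^n = - 9 \left(-5\right)^{n}.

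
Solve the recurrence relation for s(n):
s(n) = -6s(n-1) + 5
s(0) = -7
First-order linear non-homogeneous.
Homogeneous solution: s_h(n) = A·(-6)^n.
Try constant particular solution s_p = K: K = -6K + 5 ⇒ K = \frac{5}{7}.
General: s(n) = A·(-6)^n + \frac{5}{7}.
Apply s(0) = -7: A + \frac{5}{7} = -7 ⇒ A = - \frac{54}{7}.
So s(n) = \frac{5}{7} - \frac{54 \left(-6\right)^{n}}{7}.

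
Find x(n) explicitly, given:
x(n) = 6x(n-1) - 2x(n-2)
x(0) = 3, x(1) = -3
Characteristic equation: x² - 6x + 2 = 0.
Discriminant Δ = (6)² + 4·(-2) = 28.
Roots r₁,₂ = (6 ± √28)/2, so r₁ = \sqrt{7} + 3, r₂ = 3 - \sqrt{7}.
General solution: x(n) = A·r₁^n + B·r₂^n.
From the initial conditions, A + B = 3 and r₁A + r₂B = -3.
Since r₁ - r₂ = √28: A = (-3 - (3)r₂)/√28 = \frac{3}{2} - \frac{6 \sqrt{7}}{7}, and B = 3 - A = \frac{3}{2} + \frac{6 \sqrt{7}}{7}.
So x(n) = \left(\frac{3}{2} - \frac{6 \sqrt{7}}{7}\right)\left(\sqrt{7} + 3\right)^n + \left(\frac{3}{2} + \frac{6 \sqrt{7}}{7}\right)\left(3 - \sqrt{7}\right)^n.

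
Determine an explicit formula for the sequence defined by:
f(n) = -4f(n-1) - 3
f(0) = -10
First-order linear non-homogeneous.
Homogeneous solution: f_h(n) = A·(-4)^n.
Try constant particular solution f_p = K: K = -4K - 3 ⇒ K = - \frac{3}{5}.
General: f(n) = A·(-4)^n - \frac{3}{5}.
Apply f(0) = -10: A - \frac{3}{5} = -10 ⇒ A = - \frac{47}{5}.
So f(n) = - \frac{47 \left(-4\right)^{n}}{5} - \frac{3}{5}.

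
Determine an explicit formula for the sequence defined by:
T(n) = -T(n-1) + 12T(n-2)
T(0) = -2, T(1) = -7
Characteristic equation: x² + x - 12 = 0, which factors as (x - (3))(x - (-4)) = 0.
Roots r₁ = 3, r₂ = -4 (distinct).
General solution: T(n) = A·(3)^n + B·(-4)^n.
From T(0) = -2: A + B = -2.
From T(1) = -7: 3A - 4B = -7.
Solving: A = - \frac{15}{7}, B = \frac{1}{7}.
So T(n) = \frac{\left(-4\right)^{n}}{7} - \frac{15 \cdot 3^{n}}{7}.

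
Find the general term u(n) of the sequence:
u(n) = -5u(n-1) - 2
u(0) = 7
First-order linear non-homogeneous.
Homogeneous solution: u_h(n) = A·(-5)^n.
Try constant particular solution u_p = K: K = -5K - 2 ⇒ K = - \frac{1}{3}.
General: u(n) = A·(-5)^n - \frac{1}{3}.
Apply u(0) = 7: A - \frac{1}{3} = 7 ⇒ A = \frac{22}{3}.
So u(n) = \frac{22 \left(-5\right)^{n}}{3} - \frac{1}{3}.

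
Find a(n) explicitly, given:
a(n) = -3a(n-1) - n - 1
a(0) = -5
First-order linear with linear forcing.
Homogeneous solution: a_h(n) = A·(-3)^n.
Try particular a_p(n) = pn + q. Substituting:
  pn + q = -3(p(n-1) + q) - n - 1.
Matching the n-coefficient: p = -3p - 1 ⇒ p = - \frac{1}{4}.
Matching constants: q = 3p - 3q - 1 ⇒ q = - \frac{7}{16}.
General: a(n) = A·(-3)^n - \frac{n}{4} - \frac{7}{16}.
Apply a(0) = -5: A - \frac{7}{16} = -5 ⇒ A = - \frac{73}{16}.
So a(n) = - \frac{73 \left(-3\right)^{n}}{16} - \frac{n}{4} - \frac{7}{16}.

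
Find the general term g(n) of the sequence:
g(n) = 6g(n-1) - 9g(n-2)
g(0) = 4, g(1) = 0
Characteristic equation: x² - 6x + 9 = 0, which is (x - (3))².
Repeated root r = 3.
General solution: g(n) = (A + Bn)·(3)^n.
From g(0) = 4: A = 4.
From g(1) = 0: (A + B)·(3) = 0 ⇒ B = -4.
So g(n) = \left(4 - 4 n\right) \cdot (3)^n.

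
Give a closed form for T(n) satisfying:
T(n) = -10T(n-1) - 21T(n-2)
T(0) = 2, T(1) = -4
Characteristic equation: x² + 10x + 21 = 0, which factors as (x - (-7))(x - (-3)) = 0.
Roots r₁ = -7, r₂ = -3 (distinct).
General solution: T(n) = A·(-7)^n + B·(-3)^n.
From T(0) = 2: A + B = 2.
From T(1) = -4: -7A - 3B = -4.
Solving: A = - \frac{1}{2}, B = \frac{5}{2}.
So T(n) = \frac{5 \left(-3\right)^{n}}{2} - \frac{\left(-7\right)^{n}}{2}.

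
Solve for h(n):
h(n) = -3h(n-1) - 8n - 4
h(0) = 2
First-order linear with linear forcing.
Homogeneous solution: h_h(n) = A·(-3)^n.
Try particular h_p(n) = pn + q. Substituting:
  pn + q = -3(p(n-1) + q) - 8n - 4.
Matching the n-coefficient: p = -3p - 8 ⇒ p = -2.
Matching constants: q = 3p - 3q - 4 ⇒ q = - \frac{5}{2}.
General: h(n) = A·(-3)^n - 2 n - \frac{5}{2}.
Apply h(0) = 2: A - \frac{5}{2} = 2 ⇒ A = \frac{9}{2}.
So h(n) = \frac{9 \left(-3\right)^{n}}{2} - 2 n - \frac{5}{2}.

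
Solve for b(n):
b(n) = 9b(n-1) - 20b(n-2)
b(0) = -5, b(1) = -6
Characteristic equation: x² - 9x + 20 = 0, which factors as (x - (5))(x - (4)) = 0.
Roots r₁ = 5, r₂ = 4 (distinct).
General solution: b(n) = A·(5)^n + B·(4)^n.
From b(0) = -5: A + B = -5.
From b(1) = -6: 5A + 4B = -6.
Solving: A = 14, B = -19.
So b(n) = - 19 \cdot 4^{n} + 14 \cdot 5^{n}.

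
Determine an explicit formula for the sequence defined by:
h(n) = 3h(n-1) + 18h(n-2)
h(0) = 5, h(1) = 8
Characteristic equation: x² - 3x - 18 = 0, which factors as (x - (6))(x - (-3)) = 0.
Roots r₁ = 6, r₂ = -3 (distinct).
General solution: h(n) = A·(6)^n + B·(-3)^n.
From h(0) = 5: A + B = 5.
From h(1) = 8: 6A - 3B = 8.
Solving: A = \frac{23}{9}, B = \frac{22}{9}.
So h(n) = \frac{22 \left(-3\right)^{n}}{9} + \frac{23 \cdot 6^{n}}{9}.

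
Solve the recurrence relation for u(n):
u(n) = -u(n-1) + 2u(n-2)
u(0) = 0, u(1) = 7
Characteristic equation: x² + x - 2 = 0, which factors as (x - (1))(x - (-2)) = 0.
Roots r₁ = 1, r₂ = -2 (distinct).
General solution: u(n) = A·(1)^n + B·(-2)^n.
From u(0) = 0: A + B = 0.
From u(1) = 7: A - 2B = 7.
Solving: A = \frac{7}{3}, B = - \frac{7}{3}.
So u(n) = \frac{7}{3} - \frac{7 \left(-2\right)^{n}}{3}.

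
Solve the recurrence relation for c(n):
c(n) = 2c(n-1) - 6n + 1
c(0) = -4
First-order linear with linear forcing.
Homogeneous solution: c_h(n) = A·(2)^n.
Try particular c_p(n) = pn + q. Substituting:
  pn + q = 2(p(n-1) + q) - 6n + 1.
Matching the n-coefficient: p = 2p - 6 ⇒ p = 6.
Matching constants: q = -2p + 2q + 1 ⇒ q = 11.
General: c(n) = A·(2)^n + 6 n + 11.
Apply c(0) = -4: A + 11 = -4 ⇒ A = -15.
So c(n) = - 15 \cdot 2^{n} + 6 n + 11.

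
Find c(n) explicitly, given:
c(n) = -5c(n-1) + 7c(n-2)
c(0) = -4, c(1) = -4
Characteristic equation: x² + 5x - 7 = 0.
Discriminant Δ = (-5)² + 4·(7) = 53.
Roots r₁,₂ = (-5 ± √53)/2, so r₁ = - \frac{5}{2} + \frac{\sqrt{53}}{2}, r₂ = - \frac{\sqrt{53}}{2} - \frac{5}{2}.
General solution: c(n) = A·r₁^n + B·r₂^n.
From the initial conditions, A + B = -4 and r₁A + r₂B = -4.
Since r₁ - r₂ = √53: A = (-4 - (-4)r₂)/√53 = -2 - \frac{14 \sqrt{53}}{53}, and B = -4 - A = -2 + \frac{14 \sqrt{53}}{53}.
So c(n) = \left(-2 - \frac{14 \sqrt{53}}{53}\right)\left(- \frac{5}{2} + \frac{\sqrt{53}}{2}\right)^n + \left(-2 + \frac{14 \sqrt{53}}{53}\right)\left(- \frac{\sqrt{53}}{2} - \frac{5}{2}\right)^n.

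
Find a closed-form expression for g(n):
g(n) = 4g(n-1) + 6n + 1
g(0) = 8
First-order linear with linear forcing.
Homogeneous solution: g_h(n) = A·(4)^n.
Try particular g_p(n) = pn + q. Substituting:
  pn + q = 4(p(n-1) + q) + 6n + 1.
Matching the n-coefficient: p = 4p + 6 ⇒ p = -2.
Matching constants: q = -4p + 4q + 1 ⇒ q = -3.
General: g(n) = A·(4)^n - 2 n - 3.
Apply g(0) = 8: A - 3 = 8 ⇒ A = 11.
So g(n) = 11 \cdot 4^{n} - 2 n - 3.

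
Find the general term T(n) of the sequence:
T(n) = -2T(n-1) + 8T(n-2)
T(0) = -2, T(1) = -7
Characteristic equation: x² + 2x - 8 = 0, which factors as (x - (-4))(x - (2)) = 0.
Roots r₁ = -4, r₂ = 2 (distinct).
General solution: T(n) = A·(-4)^n + B·(2)^n.
From T(0) = -2: A + B = -2.
From T(1) = -7: -4A + 2B = -7.
Solving: A = \frac{1}{2}, B = - \frac{5}{2}.
So T(n) = \frac{\left(-4\right)^{n}}{2} - \frac{5 \cdot 2^{n}}{2}.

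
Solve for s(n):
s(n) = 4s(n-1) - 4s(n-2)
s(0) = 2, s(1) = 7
Characteristic equation: x² - 4x + 4 = 0, which is (x - (2))².
Repeated root r = 2.
General solution: s(n) = (A + Bn)·(2)^n.
From s(0) = 2: A = 2.
From s(1) = 7: (A + B)·(2) = 7 ⇒ B = \frac{3}{2}.
So s(n) = \left(\frac{3 n}{2} + 2\right) \cdot (2)^n.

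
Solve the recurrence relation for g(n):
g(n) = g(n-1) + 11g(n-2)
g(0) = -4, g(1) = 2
Characteristic equation: x² - x - 11 = 0.
Discriminant Δ = (1)² + 4·(11) = 45.
Roots r₁,₂ = (1 ± √45)/2, so r₁ = \frac{1}{2} + \frac{3 \sqrt{5}}{2}, r₂ = \frac{1}{2} - \frac{3 \sqrt{5}}{2}.
General solution: g(n) = A·r₁^n + B·r₂^n.
From the initial conditions, A + B = -4 and r₁A + r₂B = 2.
Since r₁ - r₂ = √45: A = (2 - (-4)r₂)/√45 = -2 + \frac{4 \sqrt{5}}{15}, and B = -4 - A = -2 - \frac{4 \sqrt{5}}{15}.
So g(n) = \left(-2 + \frac{4 \sqrt{5}}{15}\right)\left(\frac{1}{2} + \frac{3 \sqrt{5}}{2}\right)^n + \left(-2 - \frac{4 \sqrt{5}}{15}\right)\left(\frac{1}{2} - \frac{3 \sqrt{5}}{2}\right)^n.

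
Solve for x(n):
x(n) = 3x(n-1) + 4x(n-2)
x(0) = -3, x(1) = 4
Characteristic equation: x² - 3x - 4 = 0, which factors as (x - (4))(x - (-1)) = 0.
Roots r₁ = 4, r₂ = -1 (distinct).
General solution: x(n) = A·(4)^n + B·(-1)^n.
From x(0) = -3: A + B = -3.
From x(1) = 4: 4A - B = 4.
Solving: A = \frac{1}{5}, B = - \frac{16}{5}.
So x(n) = - \frac{16 \left(-1\right)^{n}}{5} + \frac{4^{n}}{5}.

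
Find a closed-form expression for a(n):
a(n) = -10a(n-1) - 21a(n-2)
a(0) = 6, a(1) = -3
Characteristic equation: x² + 10x + 21 = 0, which factors as (x - (-7))(x - (-3)) = 0.
Roots r₁ = -7, r₂ = -3 (distinct).
General solution: a(n) = A·(-7)^n + B·(-3)^n.
From a(0) = 6: A + B = 6.
From a(1) = -3: -7A - 3B = -3.
Solving: A = - \frac{15}{4}, B = \frac{39}{4}.
So a(n) = \frac{39 \left(-3\right)^{n}}{4} - \frac{15 \left(-7\right)^{n}}{4}.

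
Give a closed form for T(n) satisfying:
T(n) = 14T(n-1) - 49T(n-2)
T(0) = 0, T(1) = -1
Characteristic equation: x² - 14x + 49 = 0, which is (x - (7))².
Repeated root r = 7.
General solution: T(n) = (A + Bn)·(7)^n.
From T(0) = 0: A = 0.
From T(1) = -1: (A + B)·(7) = -1 ⇒ B = - \frac{1}{7}.
So T(n) = \left(- \frac{n}{7}\right) \cdot (7)^n.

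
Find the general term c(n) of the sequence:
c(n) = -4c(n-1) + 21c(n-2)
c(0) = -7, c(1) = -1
Characteristic equation: x² + 4x - 21 = 0, which factors as (x - (-7))(x - (3)) = 0.
Roots r₁ = -7, r₂ = 3 (distinct).
General solution: c(n) = A·(-7)^n + B·(3)^n.
From c(0) = -7: A + B = -7.
From c(1) = -1: -7A + 3B = -1.
Solving: A = -2, B = -5.
So c(n) = - 2 \left(-7\right)^{n} - 5 \cdot 3^{n}.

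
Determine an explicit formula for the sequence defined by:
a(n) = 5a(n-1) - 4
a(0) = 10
First-order linear non-homogeneous.
Homogeneous solution: a_h(n) = A·(5)^n.
Try constant particular solution a_p = K: K = 5K - 4 ⇒ K = 1.
General: a(n) = A·(5)^n + 1.
Apply a(0) = 10: A + 1 = 10 ⇒ A = 9.
So a(n) = 9 \cdot 5^{n} + 1.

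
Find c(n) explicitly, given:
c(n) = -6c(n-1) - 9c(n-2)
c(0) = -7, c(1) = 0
Characteristic equation: x² + 6x + 9 = 0, which is (x - (-3))².
Repeated root r = -3.
General solution: c(n) = (A + Bn)·(-3)^n.
From c(0) = -7: A = -7.
From c(1) = 0: (A + B)·(-3) = 0 ⇒ B = 7.
So c(n) = \left(7 n - 7\right) \cdot (-3)^n.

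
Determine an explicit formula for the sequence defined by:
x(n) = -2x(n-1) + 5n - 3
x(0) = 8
First-order linear with linear forcing.
Homogeneous solution: x_h(n) = A·(-2)^n.
Try particular x_p(n) = pn + q. Substituting:
  pn + q = -2(p(n-1) + q) + 5n - 3.
Matching the n-coefficient: p = -2p + 5 ⇒ p = \frac{5}{3}.
Matching constants: q = 2p - 2q - 3 ⇒ q = \frac{1}{9}.
General: x(n) = A·(-2)^n + \frac{5 n}{3} + \frac{1}{9}.
Apply x(0) = 8: A + \frac{1}{9} = 8 ⇒ A = \frac{71}{9}.
So x(n) = \frac{71 \left(-2\right)^{n}}{9} + \frac{5 n}{3} + \frac{1}{9}.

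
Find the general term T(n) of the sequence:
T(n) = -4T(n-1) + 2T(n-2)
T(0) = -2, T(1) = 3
Characteristic equation: x² + 4x - 2 = 0.
Discriminant Δ = (-4)² + 4·(2) = 24.
Roots r₁,₂ = (-4 ± √24)/2, so r₁ = -2 + \sqrt{6}, r₂ = - \sqrt{6} - 2.
General solution: T(n) = A·r₁^n + B·r₂^n.
From the initial conditions, A + B = -2 and r₁A + r₂B = 3.
Since r₁ - r₂ = √24: A = (3 - (-2)r₂)/√24 = -1 - \frac{\sqrt{6}}{12}, and B = -2 - A = -1 + \frac{\sqrt{6}}{12}.
So T(n) = \left(-1 - \frac{\sqrt{6}}{12}\right)\left(-2 + \sqrt{6}\right)^n + \left(-1 + \frac{\sqrt{6}}{12}\right)\left(- \sqrt{6} - 2\right)^n.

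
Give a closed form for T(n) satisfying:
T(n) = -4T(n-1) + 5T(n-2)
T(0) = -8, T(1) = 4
Characteristic equation: x² + 4x - 5 = 0, which factors as (x - (-5))(x - (1)) = 0.
Roots r₁ = -5, r₂ = 1 (distinct).
General solution: T(n) = A·(-5)^n + B·(1)^n.
From T(0) = -8: A + B = -8.
From T(1) = 4: -5A + B = 4.
Solving: A = -2, B = -6.
So T(n) = - 2 \left(-5\right)^{n} - 6.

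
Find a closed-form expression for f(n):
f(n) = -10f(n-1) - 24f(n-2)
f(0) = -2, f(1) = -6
Characteristic equation: x² + 10x + 24 = 0, which factors as (x - (-6))(x - (-4)) = 0.
Roots r₁ = -6, r₂ = -4 (distinct).
General solution: f(n) = A·(-6)^n + B·(-4)^n.
From f(0) = -2: A + B = -2.
From f(1) = -6: -6A - 4B = -6.
Solving: A = 7, B = -9.
So f(n) = - 9 \left(-4\right)^{n} + 7 \left(-6\right)^{n}.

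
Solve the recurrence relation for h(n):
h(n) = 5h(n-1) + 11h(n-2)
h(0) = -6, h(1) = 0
Characteristic equation: x² - 5x - 11 = 0.
Discriminant Δ = (5)² + 4·(11) = 69.
Roots r₁,₂ = (5 ± √69)/2, so r₁ = \frac{5}{2} + \frac{\sqrt{69}}{2}, r₂ = \frac{5}{2} - \frac{\sqrt{69}}{2}.
General solution: h(n) = A·r₁^n + B·r₂^n.
From the initial conditions, A + B = -6 and r₁A + r₂B = 0.
Since r₁ - r₂ = √69: A = (0 - (-6)r₂)/√69 = -3 + \frac{5 \sqrt{69}}{23}, and B = -6 - A = -3 - \frac{5 \sqrt{69}}{23}.
So h(n) = \left(-3 + \frac{5 \sqrt{69}}{23}\right)\left(\frac{5}{2} + \frac{\sqrt{69}}{2}\right)^n + \left(-3 - \frac{5 \sqrt{69}}{23}\right)\left(\frac{5}{2} - \frac{\sqrt{69}}{2}\right)^n.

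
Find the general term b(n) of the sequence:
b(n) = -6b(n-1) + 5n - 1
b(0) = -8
First-order linear with linear forcing.
Homogeneous solution: b_h(n) = A·(-6)^n.
Try particular b_p(n) = pn + q. Substituting:
  pn + q = -6(p(n-1) + q) + 5n - 1.
Matching the n-coefficient: p = -6p + 5 ⇒ p = \frac{5}{7}.
Matching constants: q = 6p - 6q - 1 ⇒ q = \frac{23}{49}.
General: b(n) = A·(-6)^n + \frac{5 n}{7} + \frac{23}{49}.
Apply b(0) = -8: A + \frac{23}{49} = -8 ⇒ A = - \frac{415}{49}.
So b(n) = - \frac{415 \left(-6\right)^{n}}{49} + \frac{5 n}{7} + \frac{23}{49}.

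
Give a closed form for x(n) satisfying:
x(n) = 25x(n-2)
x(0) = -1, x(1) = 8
Characteristic equation: x² - 25 = 0, which factors as (x - (5))(x - (-5)) = 0.
Roots r₁ = 5, r₂ = -5 (distinct).
General solution: x(n) = A·(5)^n + B·(-5)^n.
From x(0) = -1: A + B = -1.
From x(1) = 8: 5A - 5B = 8.
Solving: A = \frac{3}{10}, B = - \frac{13}{10}.
So x(n) = - \frac{13 \left(-5\right)^{n}}{10} + \frac{3 \cdot 5^{n}}{10}.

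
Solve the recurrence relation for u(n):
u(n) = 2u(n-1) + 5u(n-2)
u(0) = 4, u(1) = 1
Characteristic equation: x² - 2x - 5 = 0.
Discriminant Δ = (2)² + 4·(5) = 24.
Roots r₁,₂ = (2 ± √24)/2, so r₁ = 1 + \sqrt{6}, r₂ = 1 - \sqrt{6}.
General solution: u(n) = A·r₁^n + B·r₂^n.
From the initial conditions, A + B = 4 and r₁A + r₂B = 1.
Since r₁ - r₂ = √24: A = (1 - (4)r₂)/√24 = 2 - \frac{\sqrt{6}}{4}, and B = 4 - A = \frac{\sqrt{6}}{4} + 2.
So u(n) = \left(2 - \frac{\sqrt{6}}{4}\right)\left(1 + \sqrt{6}\right)^n + \left(\frac{\sqrt{6}}{4} + 2\right)\left(1 - \sqrt{6}\right)^n.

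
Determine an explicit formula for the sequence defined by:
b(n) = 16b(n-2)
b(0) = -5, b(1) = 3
Characteristic equation: x² - 16 = 0, which factors as (x - (-4))(x - (4)) = 0.
Roots r₁ = -4, r₂ = 4 (distinct).
General solution: b(n) = A·(-4)^n + B·(4)^n.
From b(0) = -5: A + B = -5.
From b(1) = 3: -4A + 4B = 3.
Solving: A = - \frac{23}{8}, B = - \frac{17}{8}.
So b(n) = - \frac{23 \left(-4\right)^{n}}{8} - \frac{17 \cdot 4^{n}}{8}.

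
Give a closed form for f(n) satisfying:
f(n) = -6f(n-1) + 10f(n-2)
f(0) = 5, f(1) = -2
Characteristic equation: x² + 6x - 10 = 0.
Discriminant Δ = (-6)² + 4·(10) = 76.
Roots r₁,₂ = (-6 ± √76)/2, so r₁ = -3 + \sqrt{19}, r₂ = - \sqrt{19} - 3.
General solution: f(n) = A·r₁^n + B·r₂^n.
From the initial conditions, A + B = 5 and r₁A + r₂B = -2.
Since r₁ - r₂ = √76: A = (-2 - (5)r₂)/√76 = \frac{13 \sqrt{19}}{38} + \frac{5}{2}, and B = 5 - A = \frac{5}{2} - \frac{13 \sqrt{19}}{38}.
So f(n) = \left(\frac{13 \sqrt{19}}{38} + \frac{5}{2}\right)\left(-3 + \sqrt{19}\right)^n + \left(\frac{5}{2} - \frac{13 \sqrt{19}}{38}\right)\left(- \sqrt{19} - 3\right)^n.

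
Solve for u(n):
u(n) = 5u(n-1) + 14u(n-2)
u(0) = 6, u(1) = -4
Characteristic equation: x² - 5x - 14 = 0, which factors as (x - (7))(x - (-2)) = 0.
Roots r₁ = 7, r₂ = -2 (distinct).
General solution: u(n) = A·(7)^n + B·(-2)^n.
From u(0) = 6: A + B = 6.
From u(1) = -4: 7A - 2B = -4.
Solving: A = \frac{8}{9}, B = \frac{46}{9}.
So u(n) = \frac{46 \left(-2\right)^{n}}{9} + \frac{8 \cdot 7^{n}}{9}.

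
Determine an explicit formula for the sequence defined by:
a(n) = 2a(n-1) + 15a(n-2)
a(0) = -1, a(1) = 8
Characteristic equation: x² - 2x - 15 = 0, which factors as (x - (5))(x - (-3)) = 0.
Roots r₁ = 5, r₂ = -3 (distinct).
General solution: a(n) = A·(5)^n + B·(-3)^n.
From a(0) = -1: A + B = -1.
From a(1) = 8: 5A - 3B = 8.
Solving: A = \frac{5}{8}, B = - \frac{13}{8}.
So a(n) = - \frac{13 \left(-3\right)^{n}}{8} + \frac{5 \cdot 5^{n}}{8}.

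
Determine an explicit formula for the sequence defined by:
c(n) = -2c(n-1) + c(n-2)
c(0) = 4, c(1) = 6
Characteristic equation: x² + 2x - 1 = 0.
Discriminant Δ = (-2)² + 4·(1) = 8.
Roots r₁,₂ = (-2 ± √8)/2, so r₁ = -1 + \sqrt{2}, r₂ = - \sqrt{2} - 1.
General solution: c(n) = A·r₁^n + B·r₂^n.
From the initial conditions, A + B = 4 and r₁A + r₂B = 6.
Since r₁ - r₂ = √8: A = (6 - (4)r₂)/√8 = 2 + \frac{5 \sqrt{2}}{2}, and B = 4 - A = 2 - \frac{5 \sqrt{2}}{2}.
So c(n) = \left(2 + \frac{5 \sqrt{2}}{2}\right)\left(-1 + \sqrt{2}\right)^n + \left(2 - \frac{5 \sqrt{2}}{2}\right)\left(- \sqrt{2} - 1\right)^n.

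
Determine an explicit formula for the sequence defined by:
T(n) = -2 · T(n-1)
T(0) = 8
Pure geometric recurrence with ratio -2.
By induction T(n) = T(0) · (-2)^n = 8 \left(-2\right)^{n}.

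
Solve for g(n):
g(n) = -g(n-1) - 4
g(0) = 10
First-order linear non-homogeneous.
Homogeneous solution: g_h(n) = A·(-1)^n.
Try constant particular solution g_p = K: K = -K - 4 ⇒ K = -2.
General: g(n) = A·(-1)^n - 2.
Apply g(0) = 10: A - 2 = 10 ⇒ A = 12.
So g(n) = 12 \left(-1\right)^{n} - 2.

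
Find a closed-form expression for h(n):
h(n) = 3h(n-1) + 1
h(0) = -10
First-order linear non-homogeneous.
Homogeneous solution: h_h(n) = A·(3)^n.
Try constant particular solution h_p = K: K = 3K + 1 ⇒ K = - \frac{1}{2}.
General: h(n) = A·(3)^n - \frac{1}{2}.
Apply h(0) = -10: A - \frac{1}{2} = -10 ⇒ A = - \frac{19}{2}.
So h(n) = - \frac{19 \cdot 3^{n}}{2} - \frac{1}{2}.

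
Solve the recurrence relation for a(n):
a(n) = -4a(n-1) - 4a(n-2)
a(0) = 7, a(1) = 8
Characteristic equation: x² + 4x + 4 = 0, which is (x - (-2))².
Repeated root r = -2.
General solution: a(n) = (A + Bn)·(-2)^n.
From a(0) = 7: A = 7.
From a(1) = 8: (A + B)·(-2) = 8 ⇒ B = -11.
So a(n) = \left(7 - 11 n\right) \cdot (-2)^n.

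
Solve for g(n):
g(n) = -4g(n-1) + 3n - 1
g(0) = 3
First-order linear with linear forcing.
Homogeneous solution: g_h(n) = A·(-4)^n.
Try particular g_p(n) = pn + q. Substituting:
  pn + q = -4(p(n-1) + q) + 3n - 1.
Matching the n-coefficient: p = -4p + 3 ⇒ p = \frac{3}{5}.
Matching constants: q = 4p - 4q - 1 ⇒ q = \frac{7}{25}.
General: g(n) = A·(-4)^n + \frac{3 n}{5} + \frac{7}{25}.
Apply g(0) = 3: A + \frac{7}{25} = 3 ⇒ A = \frac{68}{25}.
So g(n) = \frac{68 \left(-4\right)^{n}}{25} + \frac{3 n}{5} + \frac{7}{25}.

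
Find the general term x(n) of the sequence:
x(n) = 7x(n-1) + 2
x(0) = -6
First-order linear non-homogeneous.
Homogeneous solution: x_h(n) = A·(7)^n.
Try constant particular solution x_p = K: K = 7K + 2 ⇒ K = - \frac{1}{3}.
General: x(n) = A·(7)^n - \frac{1}{3}.
Apply x(0) = -6: A - \frac{1}{3} = -6 ⇒ A = - \frac{17}{3}.
So x(n) = - \frac{17 \cdot 7^{n}}{3} - \frac{1}{3}.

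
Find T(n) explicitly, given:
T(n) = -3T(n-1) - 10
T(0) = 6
First-order linear non-homogeneous.
Homogeneous solution: T_h(n) = A·(-3)^n.
Try constant particular solution T_p = K: K = -3K - 10 ⇒ K = - \frac{5}{2}.
General: T(n) = A·(-3)^n - \frac{5}{2}.
Apply T(0) = 6: A - \frac{5}{2} = 6 ⇒ A = \frac{17}{2}.
So T(n) = \frac{17 \left(-3\right)^{n}}{2} - \frac{5}{2}.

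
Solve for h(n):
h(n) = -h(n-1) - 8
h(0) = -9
First-order linear non-homogeneous.
Homogeneous solution: h_h(n) = A·(-1)^n.
Try constant particular solution h_p = K: K = -K - 8 ⇒ K = -4.
General: h(n) = A·(-1)^n - 4.
Apply h(0) = -9: A - 4 = -9 ⇒ A = -5.
So h(n) = - 5 \left(-1\right)^{n} - 4.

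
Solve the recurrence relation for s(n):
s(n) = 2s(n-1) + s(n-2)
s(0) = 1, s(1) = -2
Characteristic equation: x² - 2x - 1 = 0.
Discriminant Δ = (2)² + 4·(1) = 8.
Roots r₁,₂ = (2 ± √8)/2, so r₁ = 1 + \sqrt{2}, r₂ = 1 - \sqrt{2}.
General solution: s(n) = A·r₁^n + B·r₂^n.
From the initial conditions, A + B = 1 and r₁A + r₂B = -2.
Since r₁ - r₂ = √8: A = (-2 - (1)r₂)/√8 = \frac{1}{2} - \frac{3 \sqrt{2}}{4}, and B = 1 - A = \frac{1}{2} + \frac{3 \sqrt{2}}{4}.
So s(n) = \left(\frac{1}{2} - \frac{3 \sqrt{2}}{4}\right)\left(1 + \sqrt{2}\right)^n + \left(\frac{1}{2} + \frac{3 \sqrt{2}}{4}\right)\left(1 - \sqrt{2}\right)^n.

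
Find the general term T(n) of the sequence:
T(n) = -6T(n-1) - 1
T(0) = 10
First-order linear non-homogeneous.
Homogeneous solution: T_h(n) = A·(-6)^n.
Try constant particular solution T_p = K: K = -6K - 1 ⇒ K = - \frac{1}{7}.
General: T(n) = A·(-6)^n - \frac{1}{7}.
Apply T(0) = 10: A - \frac{1}{7} = 10 ⇒ A = \frac{71}{7}.
So T(n) = \frac{71 \left(-6\right)^{n}}{7} - \frac{1}{7}.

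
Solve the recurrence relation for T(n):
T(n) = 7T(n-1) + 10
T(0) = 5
First-order linear non-homogeneous.
Homogeneous solution: T_h(n) = A·(7)^n.
Try constant particular solution T_p = K: K = 7K + 10 ⇒ K = - \frac{5}{3}.
General: T(n) = A·(7)^n - \frac{5}{3}.
Apply T(0) = 5: A - \frac{5}{3} = 5 ⇒ A = \frac{20}{3}.
So T(n) = \frac{20 \cdot 7^{n}}{3} - \frac{5}{3}.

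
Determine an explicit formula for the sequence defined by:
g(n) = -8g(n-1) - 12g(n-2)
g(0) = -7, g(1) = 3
Characteristic equation: x² + 8x + 12 = 0, which factors as (x - (-6))(x - (-2)) = 0.
Roots r₁ = -6, r₂ = -2 (distinct).
General solution: g(n) = A·(-6)^n + B·(-2)^n.
From g(0) = -7: A + B = -7.
From g(1) = 3: -6A - 2B = 3.
Solving: A = \frac{11}{4}, B = - \frac{39}{4}.
So g(n) = - \frac{39 \left(-2\right)^{n}}{4} + \frac{11 \left(-6\right)^{n}}{4}.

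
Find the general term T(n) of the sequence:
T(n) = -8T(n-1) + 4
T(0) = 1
First-order linear non-homogeneous.
Homogeneous solution: T_h(n) = A·(-8)^n.
Try constant particular solution T_p = K: K = -8K + 4 ⇒ K = \frac{4}{9}.
General: T(n) = A·(-8)^n + \frac{4}{9}.
Apply T(0) = 1: A + \frac{4}{9} = 1 ⇒ A = \frac{5}{9}.
So T(n) = \frac{5 \left(-8\right)^{n}}{9} + \frac{4}{9}.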